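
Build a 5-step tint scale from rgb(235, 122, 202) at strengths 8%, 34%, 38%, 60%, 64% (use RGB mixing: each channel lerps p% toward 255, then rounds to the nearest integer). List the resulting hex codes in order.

#ed85ce, #f2a7dc, #f3adde, #f7caea, #f8cfec

8%: (235 + 1.6 = 236.6→237, 122 + 10.64 = 132.64→133, 202 + 4.24 = 206.24→206) → #ed85ce
34%: (235 + 6.8 = 241.8→242, 122 + 45.22 = 167.22→167, 202 + 18.02 = 220.02→220) → #f2a7dc
38%: (235 + 7.6 = 242.6→243, 122 + 50.54 = 172.54→173, 202 + 20.14 = 222.14→222) → #f3adde
60%: (235 + 12 = 247→247, 122 + 79.8 = 201.8→202, 202 + 31.8 = 233.8→234) → #f7caea
64%: (235 + 12.8 = 247.8→248, 122 + 85.12 = 207.12→207, 202 + 33.92 = 235.92→236) → #f8cfec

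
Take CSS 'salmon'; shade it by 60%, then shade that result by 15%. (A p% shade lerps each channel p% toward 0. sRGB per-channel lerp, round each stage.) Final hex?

CSS salmon is rgb(250, 128, 114).
Lerp each channel 60% toward 0:
  R: 250 + 0.6×(0−250) = 250 − 150 = 100 → 100
  G: 128 + 0.6×(0−128) = 128 − 76.8 = 51.2 → 51
  B: 114 + 0.6×(0−114) = 114 − 68.4 = 45.6 → 46
After the shade: rgb(100, 51, 46) = #64332e.
A 15% shade moves each channel 15% toward 0:
  R: 100 + 0.15×(0−100) = 100 − 15 = 85 → 85
  G: 51 + 0.15×(0−51) = 51 − 7.65 = 43.35 → 43
  B: 46 + 0.15×(0−46) = 46 − 6.9 = 39.1 → 39
rgb(85, 43, 39) = #552b27.

#552b27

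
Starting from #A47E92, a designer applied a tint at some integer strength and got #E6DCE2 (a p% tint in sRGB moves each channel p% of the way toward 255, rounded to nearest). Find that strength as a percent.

73%

#A47E92 is rgb(164, 126, 146); #E6DCE2 is rgb(230, 220, 226).
On the G channel (widest range): 220 ≈ 126 + (p/100)(255 − 126), so p ≈ 100×(220 − 126)/(255 − 126) = 9400/129 = 72.87.
p = 73 reproduces all three channels after rounding.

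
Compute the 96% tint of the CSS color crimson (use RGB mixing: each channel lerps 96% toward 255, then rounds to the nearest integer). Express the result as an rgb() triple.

CSS crimson is rgb(220, 20, 60).
Per channel, c → c + 0.96(255 − c):
  R: 220 + 0.96×(255−220) = 220 + 33.6 = 253.6 → 254
  G: 20 + 225.6 = 245.6 → 246
  B: 60 + 187.2 = 247.2 → 247

rgb(254, 246, 247)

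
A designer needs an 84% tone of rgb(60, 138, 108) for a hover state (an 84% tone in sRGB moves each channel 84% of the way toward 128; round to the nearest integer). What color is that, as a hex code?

#75827D

Per channel, c → c + 0.84(128 − c):
  R: 60 + 0.84×(128−60) = 60 + 57.12 = 117.12 → 117
  G: 138 + 0.84×(128−138) = 138 − 8.4 = 129.6 → 130
  B: 108 + 16.8 = 124.8 → 125
rgb(117, 130, 125) = #75827D.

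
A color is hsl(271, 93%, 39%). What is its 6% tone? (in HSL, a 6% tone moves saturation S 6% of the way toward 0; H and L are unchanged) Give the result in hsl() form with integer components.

hsl(271, 87%, 39%)

S moves 6% from 93 toward 0: 93 − 5.58 = 87.42 → 87.
H and L are unchanged.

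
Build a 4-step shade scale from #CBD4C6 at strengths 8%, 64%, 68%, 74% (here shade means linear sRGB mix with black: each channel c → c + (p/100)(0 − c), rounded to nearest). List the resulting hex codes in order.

#CBD4C6 is rgb(203, 212, 198).
8%: (203 − 16.24 = 186.76→187, 212 − 16.96 = 195.04→195, 198 − 15.84 = 182.16→182) → #BBC3B6
64%: (203 − 129.92 = 73.08→73, 212 − 135.68 = 76.32→76, 198 − 126.72 = 71.28→71) → #494C47
68%: (203 − 138.04 = 64.96→65, 212 − 144.16 = 67.84→68, 198 − 134.64 = 63.36→63) → #41443F
74%: (203 − 150.22 = 52.78→53, 212 − 156.88 = 55.12→55, 198 − 146.52 = 51.48→51) → #353733

#BBC3B6, #494C47, #41443F, #353733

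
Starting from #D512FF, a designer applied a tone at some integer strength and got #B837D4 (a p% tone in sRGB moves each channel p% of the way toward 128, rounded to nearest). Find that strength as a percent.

34%

#D512FF is rgb(213, 18, 255); #B837D4 is rgb(184, 55, 212).
On the B channel (widest range): 212 ≈ 255 + (p/100)(128 − 255), so p ≈ 100×(212 − 255)/(128 − 255) = -4300/-127 = 33.86.
p = 34 reproduces all three channels after rounding.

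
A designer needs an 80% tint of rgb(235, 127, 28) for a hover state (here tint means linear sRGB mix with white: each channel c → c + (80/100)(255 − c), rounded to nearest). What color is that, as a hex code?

Per channel, c → c + 0.8(255 − c):
  R: 235 + 0.8×(255−235) = 235 + 16 = 251 → 251
  G: 127 + 102.4 = 229.4 → 229
  B: 28 + 0.8×(255−28) = 28 + 181.6 = 209.6 → 210
rgb(251, 229, 210) = #FBE5D2.

#FBE5D2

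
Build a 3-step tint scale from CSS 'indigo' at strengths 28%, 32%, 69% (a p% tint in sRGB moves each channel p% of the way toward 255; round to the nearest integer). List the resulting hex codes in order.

#7D47A5, #8552AA, #C7B0D8

CSS indigo is rgb(75, 0, 130).
28%: (75 + 50.4 = 125.4→125, 0 + 71.4 = 71.4→71, 130 + 35 = 165→165) → #7D47A5
32%: (75 + 57.6 = 132.6→133, 0 + 81.6 = 81.6→82, 130 + 40 = 170→170) → #8552AA
69%: (75 + 124.2 = 199.2→199, 0 + 175.95 = 175.95→176, 130 + 86.25 = 216.25→216) → #C7B0D8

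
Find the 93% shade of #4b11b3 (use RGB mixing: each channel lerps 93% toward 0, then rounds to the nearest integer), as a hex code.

#4b11b3 is rgb(75, 17, 179).
Lerp each channel 93% toward 0:
  R: 75 + 0.93×(0−75) = 75 − 69.75 = 5.25 → 5
  G: 17 + 0.93×(0−17) = 17 − 15.81 = 1.19 → 1
  B: 179 − 166.47 = 12.53 → 13
rgb(5, 1, 13) = #05010d.

#05010d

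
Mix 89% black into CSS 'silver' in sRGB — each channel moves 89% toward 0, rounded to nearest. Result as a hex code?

#151515

CSS silver is rgb(192, 192, 192).
An 89% shade moves each channel 89% toward 0:
  R: 192 + 0.89×(0−192) = 192 − 170.88 = 21.12 → 21
  G: 192 + 0.89×(0−192) = 192 − 170.88 = 21.12 → 21
  B: 192 + 0.89×(0−192) = 192 − 170.88 = 21.12 → 21
rgb(21, 21, 21) = #151515.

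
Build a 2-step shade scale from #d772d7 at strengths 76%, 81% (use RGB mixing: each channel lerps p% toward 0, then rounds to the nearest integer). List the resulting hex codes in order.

#341b34, #291629

#d772d7 is rgb(215, 114, 215).
76%: (215 − 163.4 = 51.6→52, 114 − 86.64 = 27.36→27, 215 − 163.4 = 51.6→52) → #341b34
81%: (215 − 174.15 = 40.85→41, 114 − 92.34 = 21.66→22, 215 − 174.15 = 40.85→41) → #291629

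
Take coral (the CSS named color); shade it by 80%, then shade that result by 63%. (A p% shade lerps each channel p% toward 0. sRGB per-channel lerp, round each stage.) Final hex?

CSS coral is rgb(255, 127, 80).
Lerp each channel 80% toward 0:
  R: 255 − 204 = 51 → 51
  G: 127 − 101.6 = 25.4 → 25
  B: 80 + 0.8×(0−80) = 80 − 64 = 16 → 16
After the shade: rgb(51, 25, 16) = #331910.
Lerp each channel 63% toward 0:
  R: 51 + 0.63×(0−51) = 51 − 32.13 = 18.87 → 19
  G: 25 − 15.75 = 9.25 → 9
  B: 16 − 10.08 = 5.92 → 6
rgb(19, 9, 6) = #130906.

#130906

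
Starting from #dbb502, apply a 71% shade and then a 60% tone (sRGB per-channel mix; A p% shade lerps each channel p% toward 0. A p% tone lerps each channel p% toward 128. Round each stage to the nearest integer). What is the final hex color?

#66624d

#dbb502 is rgb(219, 181, 2).
Per channel, c → c + 0.71(0 − c):
  R: 219 − 155.49 = 63.51 → 64
  G: 181 + 0.71×(0−181) = 181 − 128.51 = 52.49 → 52
  B: 2 − 1.42 = 0.58 → 1
After the shade: rgb(64, 52, 1) = #403401.
Lerp each channel 60% toward 128:
  R: 64 + 0.6×(128−64) = 64 + 38.4 = 102.4 → 102
  G: 52 + 0.6×(128−52) = 52 + 45.6 = 97.6 → 98
  B: 1 + 76.2 = 77.2 → 77
rgb(102, 98, 77) = #66624d.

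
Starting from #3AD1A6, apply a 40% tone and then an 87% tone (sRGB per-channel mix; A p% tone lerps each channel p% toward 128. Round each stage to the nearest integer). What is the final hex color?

#7B8683

#3AD1A6 is rgb(58, 209, 166).
Lerp each channel 40% toward 128:
  R: 58 + 0.4×(128−58) = 58 + 28 = 86 → 86
  G: 209 − 32.4 = 176.6 → 177
  B: 166 + 0.4×(128−166) = 166 − 15.2 = 150.8 → 151
After the tone: rgb(86, 177, 151) = #56B197.
Per channel, c → c + 0.87(128 − c):
  R: 86 + 36.54 = 122.54 → 123
  G: 177 + 0.87×(128−177) = 177 − 42.63 = 134.37 → 134
  B: 151 + 0.87×(128−151) = 151 − 20.01 = 130.99 → 131
rgb(123, 134, 131) = #7B8683.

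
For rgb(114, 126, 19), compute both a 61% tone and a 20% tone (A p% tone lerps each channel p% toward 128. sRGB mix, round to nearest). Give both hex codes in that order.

#7b7f55, #757e29

61% tone:
  R: 114 + 0.61×(128−114) = 114 + 8.54 = 122.54 → 123
  G: 126 + 0.61×(128−126) = 126 + 1.22 = 127.22 → 127
  B: 19 + 0.61×(128−19) = 19 + 66.49 = 85.49 → 85
  → #7b7f55
20% tone:
  R: 114 + 0.2×(128−114) = 114 + 2.8 = 116.8 → 117
  G: 126 + 0.2×(128−126) = 126 + 0.4 = 126.4 → 126
  B: 19 + 0.2×(128−19) = 19 + 21.8 = 40.8 → 41
  → #757e29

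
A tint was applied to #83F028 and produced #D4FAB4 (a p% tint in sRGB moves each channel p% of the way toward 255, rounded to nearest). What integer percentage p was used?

#83F028 is rgb(131, 240, 40); #D4FAB4 is rgb(212, 250, 180).
On the B channel (widest range): 180 ≈ 40 + (p/100)(255 − 40), so p ≈ 100×(180 − 40)/(255 − 40) = 14000/215 = 65.12.
p = 65 reproduces all three channels after rounding.

65%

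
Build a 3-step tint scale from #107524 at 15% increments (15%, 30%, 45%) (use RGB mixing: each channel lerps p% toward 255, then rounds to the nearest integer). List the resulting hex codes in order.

#107524 is rgb(16, 117, 36).
15%: (16 + 35.85 = 51.85→52, 117 + 20.7 = 137.7→138, 36 + 32.85 = 68.85→69) → #348a45
30%: (16 + 71.7 = 87.7→88, 117 + 41.4 = 158.4→158, 36 + 65.7 = 101.7→102) → #589e66
45%: (16 + 107.55 = 123.55→124, 117 + 62.1 = 179.1→179, 36 + 98.55 = 134.55→135) → #7cb387

#348a45, #589e66, #7cb387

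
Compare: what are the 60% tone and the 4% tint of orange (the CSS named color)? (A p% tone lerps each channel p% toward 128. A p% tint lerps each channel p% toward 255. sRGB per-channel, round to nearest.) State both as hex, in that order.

CSS orange is rgb(255, 165, 0).
60% tone:
  R: 255 + 0.6×(128−255) = 255 − 76.2 = 178.8 → 179
  G: 165 + 0.6×(128−165) = 165 − 22.2 = 142.8 → 143
  B: 0 + 0.6×(128−0) = 0 + 76.8 = 76.8 → 77
  → #b38f4d
4% tint:
  R: 255 + 0 = 255 → 255
  G: 165 + 0.04×(255−165) = 165 + 3.6 = 168.6 → 169
  B: 0 + 0.04×(255−0) = 0 + 10.2 = 10.2 → 10
  → #ffa90a

#b38f4d, #ffa90a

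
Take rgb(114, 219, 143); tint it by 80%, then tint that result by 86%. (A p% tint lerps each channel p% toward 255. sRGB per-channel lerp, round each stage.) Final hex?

#fbfefc

Per channel, c → c + 0.8(255 − c):
  R: 114 + 0.8×(255−114) = 114 + 112.8 = 226.8 → 227
  G: 219 + 0.8×(255−219) = 219 + 28.8 = 247.8 → 248
  B: 143 + 0.8×(255−143) = 143 + 89.6 = 232.6 → 233
After the tint: rgb(227, 248, 233) = #e3f8e9.
An 86% tint moves each channel 86% toward 255:
  R: 227 + 0.86×(255−227) = 227 + 24.08 = 251.08 → 251
  G: 248 + 0.86×(255−248) = 248 + 6.02 = 254.02 → 254
  B: 233 + 0.86×(255−233) = 233 + 18.92 = 251.92 → 252
rgb(251, 254, 252) = #fbfefc.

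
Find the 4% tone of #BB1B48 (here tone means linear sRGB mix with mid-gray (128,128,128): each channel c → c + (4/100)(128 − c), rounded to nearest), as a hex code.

#B91F4A

#BB1B48 is rgb(187, 27, 72).
Per channel, c → c + 0.04(128 − c):
  R: 187 − 2.36 = 184.64 → 185
  G: 27 + 0.04×(128−27) = 27 + 4.04 = 31.04 → 31
  B: 72 + 2.24 = 74.24 → 74
rgb(185, 31, 74) = #B91F4A.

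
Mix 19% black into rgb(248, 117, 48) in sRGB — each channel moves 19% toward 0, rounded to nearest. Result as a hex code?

#C95F27

Per channel, c → c + 0.19(0 − c):
  R: 248 − 47.12 = 200.88 → 201
  G: 117 + 0.19×(0−117) = 117 − 22.23 = 94.77 → 95
  B: 48 + 0.19×(0−48) = 48 − 9.12 = 38.88 → 39
rgb(201, 95, 39) = #C95F27.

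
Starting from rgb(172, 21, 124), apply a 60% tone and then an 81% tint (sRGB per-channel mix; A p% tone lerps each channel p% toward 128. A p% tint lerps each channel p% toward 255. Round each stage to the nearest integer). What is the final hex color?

Lerp each channel 60% toward 128:
  R: 172 + 0.6×(128−172) = 172 − 26.4 = 145.6 → 146
  G: 21 + 0.6×(128−21) = 21 + 64.2 = 85.2 → 85
  B: 124 + 0.6×(128−124) = 124 + 2.4 = 126.4 → 126
After the tone: rgb(146, 85, 126) = #92557E.
Per channel, c → c + 0.81(255 − c):
  R: 146 + 0.81×(255−146) = 146 + 88.29 = 234.29 → 234
  G: 85 + 137.7 = 222.7 → 223
  B: 126 + 0.81×(255−126) = 126 + 104.49 = 230.49 → 230
rgb(234, 223, 230) = #EADFE6.

#EADFE6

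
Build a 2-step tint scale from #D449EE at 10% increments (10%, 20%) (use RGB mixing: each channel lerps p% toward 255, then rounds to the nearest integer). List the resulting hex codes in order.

#D449EE is rgb(212, 73, 238).
10%: (212 + 4.3 = 216.3→216, 73 + 18.2 = 91.2→91, 238 + 1.7 = 239.7→240) → #D85BF0
20%: (212 + 8.6 = 220.6→221, 73 + 36.4 = 109.4→109, 238 + 3.4 = 241.4→241) → #DD6DF1

#D85BF0, #DD6DF1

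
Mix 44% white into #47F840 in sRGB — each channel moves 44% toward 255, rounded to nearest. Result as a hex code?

#47F840 is rgb(71, 248, 64).
A 44% tint moves each channel 44% toward 255:
  R: 71 + 0.44×(255−71) = 71 + 80.96 = 151.96 → 152
  G: 248 + 3.08 = 251.08 → 251
  B: 64 + 0.44×(255−64) = 64 + 84.04 = 148.04 → 148
rgb(152, 251, 148) = #98FB94.

#98FB94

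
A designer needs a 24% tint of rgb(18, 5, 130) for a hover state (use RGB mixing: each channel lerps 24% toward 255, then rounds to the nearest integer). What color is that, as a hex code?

#4b41a0

Lerp each channel 24% toward 255:
  R: 18 + 56.88 = 74.88 → 75
  G: 5 + 0.24×(255−5) = 5 + 60 = 65 → 65
  B: 130 + 0.24×(255−130) = 130 + 30 = 160 → 160
rgb(75, 65, 160) = #4b41a0.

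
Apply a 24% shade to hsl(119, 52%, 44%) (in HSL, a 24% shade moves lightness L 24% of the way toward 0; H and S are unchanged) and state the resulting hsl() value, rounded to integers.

hsl(119, 52%, 33%)

L moves 24% from 44 toward 0: 44 − 10.56 = 33.44 → 33.
H and S are unchanged.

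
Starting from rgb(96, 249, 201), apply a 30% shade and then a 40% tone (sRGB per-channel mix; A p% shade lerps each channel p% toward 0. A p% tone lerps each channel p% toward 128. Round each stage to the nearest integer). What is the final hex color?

#5b9c88

Lerp each channel 30% toward 0:
  R: 96 − 28.8 = 67.2 → 67
  G: 249 + 0.3×(0−249) = 249 − 74.7 = 174.3 → 174
  B: 201 − 60.3 = 140.7 → 141
After the shade: rgb(67, 174, 141) = #43ae8d.
Per channel, c → c + 0.4(128 − c):
  R: 67 + 0.4×(128−67) = 67 + 24.4 = 91.4 → 91
  G: 174 − 18.4 = 155.6 → 156
  B: 141 − 5.2 = 135.8 → 136
rgb(91, 156, 136) = #5b9c88.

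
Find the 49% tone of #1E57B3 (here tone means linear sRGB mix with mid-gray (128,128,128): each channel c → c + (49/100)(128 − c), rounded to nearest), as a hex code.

#1E57B3 is rgb(30, 87, 179).
Per channel, c → c + 0.49(128 − c):
  R: 30 + 48.02 = 78.02 → 78
  G: 87 + 20.09 = 107.09 → 107
  B: 179 − 24.99 = 154.01 → 154
rgb(78, 107, 154) = #4E6B9A.

#4E6B9A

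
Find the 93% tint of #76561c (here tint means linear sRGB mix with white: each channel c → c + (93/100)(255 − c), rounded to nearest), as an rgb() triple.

#76561c is rgb(118, 86, 28).
Per channel, c → c + 0.93(255 − c):
  R: 118 + 0.93×(255−118) = 118 + 127.41 = 245.41 → 245
  G: 86 + 157.17 = 243.17 → 243
  B: 28 + 0.93×(255−28) = 28 + 211.11 = 239.11 → 239

rgb(245, 243, 239)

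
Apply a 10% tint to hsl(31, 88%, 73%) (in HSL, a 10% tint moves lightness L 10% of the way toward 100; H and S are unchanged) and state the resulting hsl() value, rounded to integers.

hsl(31, 88%, 76%)

L moves 10% from 73 toward 100: 73 + 2.7 = 75.7 → 76.
H and S are unchanged.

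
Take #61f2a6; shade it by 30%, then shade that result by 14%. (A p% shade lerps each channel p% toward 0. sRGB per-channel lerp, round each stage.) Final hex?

#3a9164

#61f2a6 is rgb(97, 242, 166).
Per channel, c → c + 0.3(0 − c):
  R: 97 + 0.3×(0−97) = 97 − 29.1 = 67.9 → 68
  G: 242 + 0.3×(0−242) = 242 − 72.6 = 169.4 → 169
  B: 166 − 49.8 = 116.2 → 116
After the shade: rgb(68, 169, 116) = #44a974.
Lerp each channel 14% toward 0:
  R: 68 − 9.52 = 58.48 → 58
  G: 169 − 23.66 = 145.34 → 145
  B: 116 + 0.14×(0−116) = 116 − 16.24 = 99.76 → 100
rgb(58, 145, 100) = #3a9164.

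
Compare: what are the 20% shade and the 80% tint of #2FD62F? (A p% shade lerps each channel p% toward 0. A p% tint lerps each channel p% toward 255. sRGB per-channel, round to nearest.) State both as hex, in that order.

#26AB26, #D5F7D5

#2FD62F is rgb(47, 214, 47).
20% shade:
  R: 47 − 9.4 = 37.6 → 38
  G: 214 − 42.8 = 171.2 → 171
  B: 47 − 9.4 = 37.6 → 38
  → #26AB26
80% tint:
  R: 47 + 0.8×(255−47) = 47 + 166.4 = 213.4 → 213
  G: 214 + 32.8 = 246.8 → 247
  B: 47 + 166.4 = 213.4 → 213
  → #D5F7D5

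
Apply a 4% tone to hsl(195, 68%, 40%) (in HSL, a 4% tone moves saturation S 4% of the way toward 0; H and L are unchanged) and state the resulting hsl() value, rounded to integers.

hsl(195, 65%, 40%)

S moves 4% from 68 toward 0: 68 − 2.72 = 65.28 → 65.
H and L are unchanged.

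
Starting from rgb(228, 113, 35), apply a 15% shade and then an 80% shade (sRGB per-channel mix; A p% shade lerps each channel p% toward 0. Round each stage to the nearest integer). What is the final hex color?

Per channel, c → c + 0.15(0 − c):
  R: 228 − 34.2 = 193.8 → 194
  G: 113 + 0.15×(0−113) = 113 − 16.95 = 96.05 → 96
  B: 35 − 5.25 = 29.75 → 30
After the shade: rgb(194, 96, 30) = #C2601E.
Per channel, c → c + 0.8(0 − c):
  R: 194 − 155.2 = 38.8 → 39
  G: 96 − 76.8 = 19.2 → 19
  B: 30 − 24 = 6 → 6
rgb(39, 19, 6) = #271306.

#271306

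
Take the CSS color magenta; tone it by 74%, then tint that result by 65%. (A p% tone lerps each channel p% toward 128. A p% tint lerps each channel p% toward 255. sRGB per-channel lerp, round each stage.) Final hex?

#DEC7DE

CSS magenta is rgb(255, 0, 255).
Per channel, c → c + 0.74(128 − c):
  R: 255 − 93.98 = 161.02 → 161
  G: 0 + 94.72 = 94.72 → 95
  B: 255 − 93.98 = 161.02 → 161
After the tone: rgb(161, 95, 161) = #A15FA1.
A 65% tint moves each channel 65% toward 255:
  R: 161 + 0.65×(255−161) = 161 + 61.1 = 222.1 → 222
  G: 95 + 104 = 199 → 199
  B: 161 + 61.1 = 222.1 → 222
rgb(222, 199, 222) = #DEC7DE.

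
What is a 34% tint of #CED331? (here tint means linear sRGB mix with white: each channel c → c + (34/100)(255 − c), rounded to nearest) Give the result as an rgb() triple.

rgb(223, 226, 119)

#CED331 is rgb(206, 211, 49).
Per channel, c → c + 0.34(255 − c):
  R: 206 + 0.34×(255−206) = 206 + 16.66 = 222.66 → 223
  G: 211 + 0.34×(255−211) = 211 + 14.96 = 225.96 → 226
  B: 49 + 70.04 = 119.04 → 119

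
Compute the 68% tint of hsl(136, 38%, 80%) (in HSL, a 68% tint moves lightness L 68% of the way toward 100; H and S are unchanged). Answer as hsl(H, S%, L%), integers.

L moves 68% from 80 toward 100: 80 + 13.6 = 93.6 → 94.
H and S are unchanged.

hsl(136, 38%, 94%)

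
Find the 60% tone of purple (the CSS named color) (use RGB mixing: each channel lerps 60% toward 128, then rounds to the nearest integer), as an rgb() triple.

CSS purple is rgb(128, 0, 128).
Lerp each channel 60% toward 128:
  R: 128 + 0.6×(128−128) = 128 + 0 = 128 → 128
  G: 0 + 76.8 = 76.8 → 77
  B: 128 + 0 = 128 → 128

rgb(128, 77, 128)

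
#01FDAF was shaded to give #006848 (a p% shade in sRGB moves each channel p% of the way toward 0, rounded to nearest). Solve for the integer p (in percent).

59%

#01FDAF is rgb(1, 253, 175); #006848 is rgb(0, 104, 72).
On the G channel (widest range): 104 ≈ 253 + (p/100)(0 − 253), so p ≈ 100×(104 − 253)/(0 − 253) = -14900/-253 = 58.89.
p = 59 reproduces all three channels after rounding.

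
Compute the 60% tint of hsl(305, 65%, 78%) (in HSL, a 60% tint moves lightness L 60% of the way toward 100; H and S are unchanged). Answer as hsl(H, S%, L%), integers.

L moves 60% from 78 toward 100: 78 + 13.2 = 91.2 → 91.
H and S are unchanged.

hsl(305, 65%, 91%)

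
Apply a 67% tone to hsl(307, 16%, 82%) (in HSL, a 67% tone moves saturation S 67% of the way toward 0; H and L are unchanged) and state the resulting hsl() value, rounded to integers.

S moves 67% from 16 toward 0: 16 − 10.72 = 5.28 → 5.
H and L are unchanged.

hsl(307, 5%, 82%)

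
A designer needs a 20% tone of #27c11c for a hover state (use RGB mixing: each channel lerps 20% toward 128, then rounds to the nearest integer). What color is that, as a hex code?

#27c11c is rgb(39, 193, 28).
Per channel, c → c + 0.2(128 − c):
  R: 39 + 0.2×(128−39) = 39 + 17.8 = 56.8 → 57
  G: 193 − 13 = 180 → 180
  B: 28 + 0.2×(128−28) = 28 + 20 = 48 → 48
rgb(57, 180, 48) = #39b430.

#39b430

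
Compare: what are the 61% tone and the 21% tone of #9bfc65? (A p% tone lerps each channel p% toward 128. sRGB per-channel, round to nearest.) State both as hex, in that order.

#8bb075, #95e26b

#9bfc65 is rgb(155, 252, 101).
61% tone:
  R: 155 + 0.61×(128−155) = 155 − 16.47 = 138.53 → 139
  G: 252 − 75.64 = 176.36 → 176
  B: 101 + 0.61×(128−101) = 101 + 16.47 = 117.47 → 117
  → #8bb075
21% tone:
  R: 155 − 5.67 = 149.33 → 149
  G: 252 − 26.04 = 225.96 → 226
  B: 101 + 0.21×(128−101) = 101 + 5.67 = 106.67 → 107
  → #95e26b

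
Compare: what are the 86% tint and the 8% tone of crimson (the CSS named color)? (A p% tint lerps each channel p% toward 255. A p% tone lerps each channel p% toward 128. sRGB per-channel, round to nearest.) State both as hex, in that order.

CSS crimson is rgb(220, 20, 60).
86% tint:
  R: 220 + 30.1 = 250.1 → 250
  G: 20 + 202.1 = 222.1 → 222
  B: 60 + 0.86×(255−60) = 60 + 167.7 = 227.7 → 228
  → #fadee4
8% tone:
  R: 220 + 0.08×(128−220) = 220 − 7.36 = 212.64 → 213
  G: 20 + 0.08×(128−20) = 20 + 8.64 = 28.64 → 29
  B: 60 + 5.44 = 65.44 → 65
  → #d51d41

#fadee4, #d51d41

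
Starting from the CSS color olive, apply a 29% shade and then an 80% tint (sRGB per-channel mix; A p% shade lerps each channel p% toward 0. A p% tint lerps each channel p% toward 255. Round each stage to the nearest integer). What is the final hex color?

#DEDECC

CSS olive is rgb(128, 128, 0).
Lerp each channel 29% toward 0:
  R: 128 + 0.29×(0−128) = 128 − 37.12 = 90.88 → 91
  G: 128 − 37.12 = 90.88 → 91
  B: 0 + 0.29×(0−0) = 0 + 0 = 0 → 0
After the shade: rgb(91, 91, 0) = #5B5B00.
Lerp each channel 80% toward 255:
  R: 91 + 0.8×(255−91) = 91 + 131.2 = 222.2 → 222
  G: 91 + 131.2 = 222.2 → 222
  B: 0 + 0.8×(255−0) = 0 + 204 = 204 → 204
rgb(222, 222, 204) = #DEDECC.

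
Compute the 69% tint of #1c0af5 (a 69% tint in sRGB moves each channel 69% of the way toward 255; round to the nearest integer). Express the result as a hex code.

#b9b3fc

#1c0af5 is rgb(28, 10, 245).
Per channel, c → c + 0.69(255 − c):
  R: 28 + 156.63 = 184.63 → 185
  G: 10 + 0.69×(255−10) = 10 + 169.05 = 179.05 → 179
  B: 245 + 6.9 = 251.9 → 252
rgb(185, 179, 252) = #b9b3fc.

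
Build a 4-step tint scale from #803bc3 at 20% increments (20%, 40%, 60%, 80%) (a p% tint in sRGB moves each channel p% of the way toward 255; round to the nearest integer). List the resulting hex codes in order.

#9962cf, #b389db, #ccb1e7, #e6d8f3

#803bc3 is rgb(128, 59, 195).
20%: (128 + 25.4 = 153.4→153, 59 + 39.2 = 98.2→98, 195 + 12 = 207→207) → #9962cf
40%: (128 + 50.8 = 178.8→179, 59 + 78.4 = 137.4→137, 195 + 24 = 219→219) → #b389db
60%: (128 + 76.2 = 204.2→204, 59 + 117.6 = 176.6→177, 195 + 36 = 231→231) → #ccb1e7
80%: (128 + 101.6 = 229.6→230, 59 + 156.8 = 215.8→216, 195 + 48 = 243→243) → #e6d8f3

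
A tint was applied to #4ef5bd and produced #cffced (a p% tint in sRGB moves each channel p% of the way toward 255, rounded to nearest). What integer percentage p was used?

73%

#4ef5bd is rgb(78, 245, 189); #cffced is rgb(207, 252, 237).
On the R channel (widest range): 207 ≈ 78 + (p/100)(255 − 78), so p ≈ 100×(207 − 78)/(255 − 78) = 12900/177 = 72.88.
p = 73 reproduces all three channels after rounding.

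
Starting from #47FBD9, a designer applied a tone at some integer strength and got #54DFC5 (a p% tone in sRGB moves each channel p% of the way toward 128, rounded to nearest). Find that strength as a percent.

#47FBD9 is rgb(71, 251, 217); #54DFC5 is rgb(84, 223, 197).
On the G channel (widest range): 223 ≈ 251 + (p/100)(128 − 251), so p ≈ 100×(223 − 251)/(128 − 251) = -2800/-123 = 22.76.
p = 23 reproduces all three channels after rounding.

23%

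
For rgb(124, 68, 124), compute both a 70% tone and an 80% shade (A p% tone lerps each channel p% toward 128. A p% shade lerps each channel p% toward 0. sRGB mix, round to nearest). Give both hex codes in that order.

#7f6e7f, #190e19

70% tone:
  R: 124 + 0.7×(128−124) = 124 + 2.8 = 126.8 → 127
  G: 68 + 0.7×(128−68) = 68 + 42 = 110 → 110
  B: 124 + 0.7×(128−124) = 124 + 2.8 = 126.8 → 127
  → #7f6e7f
80% shade:
  R: 124 − 99.2 = 24.8 → 25
  G: 68 − 54.4 = 13.6 → 14
  B: 124 − 99.2 = 24.8 → 25
  → #190e19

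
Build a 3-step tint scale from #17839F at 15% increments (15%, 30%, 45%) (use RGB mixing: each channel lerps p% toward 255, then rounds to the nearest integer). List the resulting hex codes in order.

#17839F is rgb(23, 131, 159).
15%: (23 + 34.8 = 57.8→58, 131 + 18.6 = 149.6→150, 159 + 14.4 = 173.4→173) → #3A96AD
30%: (23 + 69.6 = 92.6→93, 131 + 37.2 = 168.2→168, 159 + 28.8 = 187.8→188) → #5DA8BC
45%: (23 + 104.4 = 127.4→127, 131 + 55.8 = 186.8→187, 159 + 43.2 = 202.2→202) → #7FBBCA

#3A96AD, #5DA8BC, #7FBBCA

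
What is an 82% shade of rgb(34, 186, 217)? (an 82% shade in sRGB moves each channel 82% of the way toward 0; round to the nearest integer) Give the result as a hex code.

Lerp each channel 82% toward 0:
  R: 34 − 27.88 = 6.12 → 6
  G: 186 + 0.82×(0−186) = 186 − 152.52 = 33.48 → 33
  B: 217 − 177.94 = 39.06 → 39
rgb(6, 33, 39) = #062127.

#062127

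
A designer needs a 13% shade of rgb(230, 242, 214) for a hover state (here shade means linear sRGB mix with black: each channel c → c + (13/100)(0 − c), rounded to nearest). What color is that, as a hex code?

Per channel, c → c + 0.13(0 − c):
  R: 230 − 29.9 = 200.1 → 200
  G: 242 − 31.46 = 210.54 → 211
  B: 214 − 27.82 = 186.18 → 186
rgb(200, 211, 186) = #C8D3BA.

#C8D3BA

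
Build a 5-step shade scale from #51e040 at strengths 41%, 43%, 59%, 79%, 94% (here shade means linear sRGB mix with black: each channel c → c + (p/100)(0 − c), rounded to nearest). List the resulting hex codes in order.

#51e040 is rgb(81, 224, 64).
41%: (81 − 33.21 = 47.79→48, 224 − 91.84 = 132.16→132, 64 − 26.24 = 37.76→38) → #308426
43%: (81 − 34.83 = 46.17→46, 224 − 96.32 = 127.68→128, 64 − 27.52 = 36.48→36) → #2e8024
59%: (81 − 47.79 = 33.21→33, 224 − 132.16 = 91.84→92, 64 − 37.76 = 26.24→26) → #215c1a
79%: (81 − 63.99 = 17.01→17, 224 − 176.96 = 47.04→47, 64 − 50.56 = 13.44→13) → #112f0d
94%: (81 − 76.14 = 4.86→5, 224 − 210.56 = 13.44→13, 64 − 60.16 = 3.84→4) → #050d04

#308426, #2e8024, #215c1a, #112f0d, #050d04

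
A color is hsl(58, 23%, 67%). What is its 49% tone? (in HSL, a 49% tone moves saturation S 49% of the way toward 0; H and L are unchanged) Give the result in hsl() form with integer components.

S moves 49% from 23 toward 0: 23 − 11.27 = 11.73 → 12.
H and L are unchanged.

hsl(58, 12%, 67%)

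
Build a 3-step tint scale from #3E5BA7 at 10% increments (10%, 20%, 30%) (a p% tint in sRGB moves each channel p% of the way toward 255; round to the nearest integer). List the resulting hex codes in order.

#3E5BA7 is rgb(62, 91, 167).
10%: (62 + 19.3 = 81.3→81, 91 + 16.4 = 107.4→107, 167 + 8.8 = 175.8→176) → #516BB0
20%: (62 + 38.6 = 100.6→101, 91 + 32.8 = 123.8→124, 167 + 17.6 = 184.6→185) → #657CB9
30%: (62 + 57.9 = 119.9→120, 91 + 49.2 = 140.2→140, 167 + 26.4 = 193.4→193) → #788CC1

#516BB0, #657CB9, #788CC1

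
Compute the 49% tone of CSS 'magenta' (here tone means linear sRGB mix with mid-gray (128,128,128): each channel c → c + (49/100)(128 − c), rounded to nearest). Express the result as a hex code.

#C13FC1

CSS magenta is rgb(255, 0, 255).
A 49% tone moves each channel 49% toward 128:
  R: 255 − 62.23 = 192.77 → 193
  G: 0 + 62.72 = 62.72 → 63
  B: 255 + 0.49×(128−255) = 255 − 62.23 = 192.77 → 193
rgb(193, 63, 193) = #C13FC1.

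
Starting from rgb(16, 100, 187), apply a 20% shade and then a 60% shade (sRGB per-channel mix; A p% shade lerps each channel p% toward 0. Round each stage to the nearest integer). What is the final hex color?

Per channel, c → c + 0.2(0 − c):
  R: 16 + 0.2×(0−16) = 16 − 3.2 = 12.8 → 13
  G: 100 − 20 = 80 → 80
  B: 187 + 0.2×(0−187) = 187 − 37.4 = 149.6 → 150
After the shade: rgb(13, 80, 150) = #0D5096.
A 60% shade moves each channel 60% toward 0:
  R: 13 + 0.6×(0−13) = 13 − 7.8 = 5.2 → 5
  G: 80 + 0.6×(0−80) = 80 − 48 = 32 → 32
  B: 150 + 0.6×(0−150) = 150 − 90 = 60 → 60
rgb(5, 32, 60) = #05203C.

#05203C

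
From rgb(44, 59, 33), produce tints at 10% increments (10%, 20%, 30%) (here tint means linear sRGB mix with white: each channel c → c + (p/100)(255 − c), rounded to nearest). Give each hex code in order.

10%: (44 + 21.1 = 65.1→65, 59 + 19.6 = 78.6→79, 33 + 22.2 = 55.2→55) → #414F37
20%: (44 + 42.2 = 86.2→86, 59 + 39.2 = 98.2→98, 33 + 44.4 = 77.4→77) → #56624D
30%: (44 + 63.3 = 107.3→107, 59 + 58.8 = 117.8→118, 33 + 66.6 = 99.6→100) → #6B7664

#414F37, #56624D, #6B7664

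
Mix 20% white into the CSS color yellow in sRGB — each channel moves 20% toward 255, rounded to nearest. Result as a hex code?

#FFFF33

CSS yellow is rgb(255, 255, 0).
Lerp each channel 20% toward 255:
  R: 255 + 0.2×(255−255) = 255 + 0 = 255 → 255
  G: 255 + 0.2×(255−255) = 255 + 0 = 255 → 255
  B: 0 + 0.2×(255−0) = 0 + 51 = 51 → 51
rgb(255, 255, 51) = #FFFF33.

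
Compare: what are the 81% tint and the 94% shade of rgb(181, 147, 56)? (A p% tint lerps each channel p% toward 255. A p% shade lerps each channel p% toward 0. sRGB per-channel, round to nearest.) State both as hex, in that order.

#f1ead9, #0b0903

81% tint:
  R: 181 + 0.81×(255−181) = 181 + 59.94 = 240.94 → 241
  G: 147 + 87.48 = 234.48 → 234
  B: 56 + 0.81×(255−56) = 56 + 161.19 = 217.19 → 217
  → #f1ead9
94% shade:
  R: 181 + 0.94×(0−181) = 181 − 170.14 = 10.86 → 11
  G: 147 + 0.94×(0−147) = 147 − 138.18 = 8.82 → 9
  B: 56 + 0.94×(0−56) = 56 − 52.64 = 3.36 → 3
  → #0b0903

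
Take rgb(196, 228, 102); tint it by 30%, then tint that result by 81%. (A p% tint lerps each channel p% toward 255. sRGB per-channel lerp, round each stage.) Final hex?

Per channel, c → c + 0.3(255 − c):
  R: 196 + 17.7 = 213.7 → 214
  G: 228 + 0.3×(255−228) = 228 + 8.1 = 236.1 → 236
  B: 102 + 0.3×(255−102) = 102 + 45.9 = 147.9 → 148
After the tint: rgb(214, 236, 148) = #d6ec94.
Per channel, c → c + 0.81(255 − c):
  R: 214 + 0.81×(255−214) = 214 + 33.21 = 247.21 → 247
  G: 236 + 0.81×(255−236) = 236 + 15.39 = 251.39 → 251
  B: 148 + 0.81×(255−148) = 148 + 86.67 = 234.67 → 235
rgb(247, 251, 235) = #f7fbeb.

#f7fbeb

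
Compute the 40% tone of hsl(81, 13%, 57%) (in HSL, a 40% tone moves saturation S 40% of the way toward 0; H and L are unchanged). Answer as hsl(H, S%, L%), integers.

S moves 40% from 13 toward 0: 13 − 5.2 = 7.8 → 8.
H and L are unchanged.

hsl(81, 8%, 57%)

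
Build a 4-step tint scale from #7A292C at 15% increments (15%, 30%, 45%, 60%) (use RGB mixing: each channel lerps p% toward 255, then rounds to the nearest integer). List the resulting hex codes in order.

#7A292C is rgb(122, 41, 44).
15%: (122 + 19.95 = 141.95→142, 41 + 32.1 = 73.1→73, 44 + 31.65 = 75.65→76) → #8E494C
30%: (122 + 39.9 = 161.9→162, 41 + 64.2 = 105.2→105, 44 + 63.3 = 107.3→107) → #A2696B
45%: (122 + 59.85 = 181.85→182, 41 + 96.3 = 137.3→137, 44 + 94.95 = 138.95→139) → #B6898B
60%: (122 + 79.8 = 201.8→202, 41 + 128.4 = 169.4→169, 44 + 126.6 = 170.6→171) → #CAA9AB

#8E494C, #A2696B, #B6898B, #CAA9AB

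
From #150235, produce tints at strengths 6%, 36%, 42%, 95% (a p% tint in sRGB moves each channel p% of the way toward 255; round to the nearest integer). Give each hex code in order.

#150235 is rgb(21, 2, 53).
6%: (21 + 14.04 = 35.04→35, 2 + 15.18 = 17.18→17, 53 + 12.12 = 65.12→65) → #231141
36%: (21 + 84.24 = 105.24→105, 2 + 91.08 = 93.08→93, 53 + 72.72 = 125.72→126) → #695d7e
42%: (21 + 98.28 = 119.28→119, 2 + 106.26 = 108.26→108, 53 + 84.84 = 137.84→138) → #776c8a
95%: (21 + 222.3 = 243.3→243, 2 + 240.35 = 242.35→242, 53 + 191.9 = 244.9→245) → #f3f2f5

#231141, #695d7e, #776c8a, #f3f2f5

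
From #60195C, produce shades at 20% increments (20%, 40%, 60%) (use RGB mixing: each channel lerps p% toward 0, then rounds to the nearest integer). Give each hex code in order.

#60195C is rgb(96, 25, 92).
20%: (96 − 19.2 = 76.8→77, 25 − 5 = 20→20, 92 − 18.4 = 73.6→74) → #4D144A
40%: (96 − 38.4 = 57.6→58, 25 − 10 = 15→15, 92 − 36.8 = 55.2→55) → #3A0F37
60%: (96 − 57.6 = 38.4→38, 25 − 15 = 10→10, 92 − 55.2 = 36.8→37) → #260A25

#4D144A, #3A0F37, #260A25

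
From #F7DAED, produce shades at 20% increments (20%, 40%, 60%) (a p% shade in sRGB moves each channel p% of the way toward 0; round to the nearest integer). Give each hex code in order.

#C6AEBE, #94838E, #63575F

#F7DAED is rgb(247, 218, 237).
20%: (247 − 49.4 = 197.6→198, 218 − 43.6 = 174.4→174, 237 − 47.4 = 189.6→190) → #C6AEBE
40%: (247 − 98.8 = 148.2→148, 218 − 87.2 = 130.8→131, 237 − 94.8 = 142.2→142) → #94838E
60%: (247 − 148.2 = 98.8→99, 218 − 130.8 = 87.2→87, 237 − 142.2 = 94.8→95) → #63575F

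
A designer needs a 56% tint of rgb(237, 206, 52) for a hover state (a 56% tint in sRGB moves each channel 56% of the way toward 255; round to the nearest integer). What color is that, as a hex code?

#F7E9A6

A 56% tint moves each channel 56% toward 255:
  R: 237 + 10.08 = 247.08 → 247
  G: 206 + 27.44 = 233.44 → 233
  B: 52 + 0.56×(255−52) = 52 + 113.68 = 165.68 → 166
rgb(247, 233, 166) = #F7E9A6.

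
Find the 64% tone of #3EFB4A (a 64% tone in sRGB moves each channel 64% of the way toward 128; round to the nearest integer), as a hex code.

#68AC6D

#3EFB4A is rgb(62, 251, 74).
Lerp each channel 64% toward 128:
  R: 62 + 0.64×(128−62) = 62 + 42.24 = 104.24 → 104
  G: 251 − 78.72 = 172.28 → 172
  B: 74 + 0.64×(128−74) = 74 + 34.56 = 108.56 → 109
rgb(104, 172, 109) = #68AC6D.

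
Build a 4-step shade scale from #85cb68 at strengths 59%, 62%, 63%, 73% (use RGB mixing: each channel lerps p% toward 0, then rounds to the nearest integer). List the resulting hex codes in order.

#37532b, #334d28, #314b26, #24371c

#85cb68 is rgb(133, 203, 104).
59%: (133 − 78.47 = 54.53→55, 203 − 119.77 = 83.23→83, 104 − 61.36 = 42.64→43) → #37532b
62%: (133 − 82.46 = 50.54→51, 203 − 125.86 = 77.14→77, 104 − 64.48 = 39.52→40) → #334d28
63%: (133 − 83.79 = 49.21→49, 203 − 127.89 = 75.11→75, 104 − 65.52 = 38.48→38) → #314b26
73%: (133 − 97.09 = 35.91→36, 203 − 148.19 = 54.81→55, 104 − 75.92 = 28.08→28) → #24371c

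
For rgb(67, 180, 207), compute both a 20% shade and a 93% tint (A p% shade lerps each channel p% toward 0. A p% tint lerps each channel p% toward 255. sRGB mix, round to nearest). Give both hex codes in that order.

20% shade:
  R: 67 + 0.2×(0−67) = 67 − 13.4 = 53.6 → 54
  G: 180 − 36 = 144 → 144
  B: 207 − 41.4 = 165.6 → 166
  → #3690a6
93% tint:
  R: 67 + 174.84 = 241.84 → 242
  G: 180 + 69.75 = 249.75 → 250
  B: 207 + 0.93×(255−207) = 207 + 44.64 = 251.64 → 252
  → #f2fafc

#3690a6, #f2fafc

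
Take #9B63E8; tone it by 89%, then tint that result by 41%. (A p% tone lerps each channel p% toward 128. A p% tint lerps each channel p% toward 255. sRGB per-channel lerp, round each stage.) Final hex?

#9B63E8 is rgb(155, 99, 232).
An 89% tone moves each channel 89% toward 128:
  R: 155 + 0.89×(128−155) = 155 − 24.03 = 130.97 → 131
  G: 99 + 0.89×(128−99) = 99 + 25.81 = 124.81 → 125
  B: 232 − 92.56 = 139.44 → 139
After the tone: rgb(131, 125, 139) = #837D8B.
A 41% tint moves each channel 41% toward 255:
  R: 131 + 50.84 = 181.84 → 182
  G: 125 + 53.3 = 178.3 → 178
  B: 139 + 47.56 = 186.56 → 187
rgb(182, 178, 187) = #B6B2BB.

#B6B2BB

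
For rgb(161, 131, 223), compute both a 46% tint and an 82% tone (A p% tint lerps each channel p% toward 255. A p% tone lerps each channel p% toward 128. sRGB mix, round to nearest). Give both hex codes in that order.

#ccbcee, #868191

46% tint:
  R: 161 + 43.24 = 204.24 → 204
  G: 131 + 57.04 = 188.04 → 188
  B: 223 + 14.72 = 237.72 → 238
  → #ccbcee
82% tone:
  R: 161 + 0.82×(128−161) = 161 − 27.06 = 133.94 → 134
  G: 131 + 0.82×(128−131) = 131 − 2.46 = 128.54 → 129
  B: 223 − 77.9 = 145.1 → 145
  → #868191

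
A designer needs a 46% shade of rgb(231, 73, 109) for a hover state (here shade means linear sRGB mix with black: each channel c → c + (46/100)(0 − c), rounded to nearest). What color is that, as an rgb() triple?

rgb(125, 39, 59)

Per channel, c → c + 0.46(0 − c):
  R: 231 + 0.46×(0−231) = 231 − 106.26 = 124.74 → 125
  G: 73 + 0.46×(0−73) = 73 − 33.58 = 39.42 → 39
  B: 109 + 0.46×(0−109) = 109 − 50.14 = 58.86 → 59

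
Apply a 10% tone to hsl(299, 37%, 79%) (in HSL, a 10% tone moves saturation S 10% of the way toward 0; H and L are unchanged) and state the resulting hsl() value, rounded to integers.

S moves 10% from 37 toward 0: 37 − 3.7 = 33.3 → 33.
H and L are unchanged.

hsl(299, 33%, 79%)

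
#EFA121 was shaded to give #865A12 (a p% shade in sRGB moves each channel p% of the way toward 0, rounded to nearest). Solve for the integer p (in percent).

44%

#EFA121 is rgb(239, 161, 33); #865A12 is rgb(134, 90, 18).
On the R channel (widest range): 134 ≈ 239 + (p/100)(0 − 239), so p ≈ 100×(134 − 239)/(0 − 239) = -10500/-239 = 43.93.
p = 44 reproduces all three channels after rounding.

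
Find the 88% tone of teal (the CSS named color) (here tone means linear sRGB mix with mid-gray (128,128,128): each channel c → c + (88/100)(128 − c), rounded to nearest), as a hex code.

#718080

CSS teal is rgb(0, 128, 128).
Lerp each channel 88% toward 128:
  R: 0 + 112.64 = 112.64 → 113
  G: 128 + 0 = 128 → 128
  B: 128 + 0 = 128 → 128
rgb(113, 128, 128) = #718080.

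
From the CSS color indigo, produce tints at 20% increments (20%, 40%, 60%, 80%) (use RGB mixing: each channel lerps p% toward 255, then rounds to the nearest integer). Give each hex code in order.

CSS indigo is rgb(75, 0, 130).
20%: (75 + 36 = 111→111, 0 + 51 = 51→51, 130 + 25 = 155→155) → #6f339b
40%: (75 + 72 = 147→147, 0 + 102 = 102→102, 130 + 50 = 180→180) → #9366b4
60%: (75 + 108 = 183→183, 0 + 153 = 153→153, 130 + 75 = 205→205) → #b799cd
80%: (75 + 144 = 219→219, 0 + 204 = 204→204, 130 + 100 = 230→230) → #dbcce6

#6f339b, #9366b4, #b799cd, #dbcce6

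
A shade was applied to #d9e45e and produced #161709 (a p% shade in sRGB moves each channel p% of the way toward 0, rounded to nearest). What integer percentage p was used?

90%

#d9e45e is rgb(217, 228, 94); #161709 is rgb(22, 23, 9).
On the G channel (widest range): 23 ≈ 228 + (p/100)(0 − 228), so p ≈ 100×(23 − 228)/(0 − 228) = -20500/-228 = 89.91.
p = 90 reproduces all three channels after rounding.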